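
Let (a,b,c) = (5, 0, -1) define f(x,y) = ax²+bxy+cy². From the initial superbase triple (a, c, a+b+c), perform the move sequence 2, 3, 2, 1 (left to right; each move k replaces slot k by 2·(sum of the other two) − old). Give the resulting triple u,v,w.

start (5,-1,4) = (f(1,0),f(0,1),f(1,1))
replace slot 2: 2·(5+4) − (-1) = 19 → (5,19,4)
replace slot 3: 2·(5+19) − 4 = 44 → (5,19,44)
replace slot 2: 2·(5+44) − 19 = 79 → (5,79,44)
replace slot 1: 2·(79+44) − 5 = 241 → (241,79,44)

241,79,44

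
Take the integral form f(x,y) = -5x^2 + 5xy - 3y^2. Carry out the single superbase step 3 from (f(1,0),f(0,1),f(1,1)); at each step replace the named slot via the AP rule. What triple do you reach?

start (-5,-3,-3) = (f(1,0),f(0,1),f(1,1))
replace slot 3: 2·((-5)+(-3)) − (-3) = -13 → (-5,-3,-13)

-5,-3,-13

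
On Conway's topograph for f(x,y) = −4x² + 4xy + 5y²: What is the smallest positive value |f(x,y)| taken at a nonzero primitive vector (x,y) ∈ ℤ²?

river: ρ → (5,6,-3)
river: ρ → (-3,6,5)
river: ρ → (5,4,-4)
river: ρ → (-4,4,5)
closes: descent 0, river 4
min |a| on river = 3

3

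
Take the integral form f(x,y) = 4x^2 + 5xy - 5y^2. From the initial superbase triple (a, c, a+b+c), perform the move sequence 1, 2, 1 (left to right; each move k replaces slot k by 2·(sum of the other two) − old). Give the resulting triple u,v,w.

start (4,-5,4) = (f(1,0),f(0,1),f(1,1))
replace slot 1: 2·((-5)+4) − 4 = -6 → (-6,-5,4)
replace slot 2: 2·((-6)+4) − (-5) = 1 → (-6,1,4)
replace slot 1: 2·(1+4) − (-6) = 16 → (16,1,4)

16,1,4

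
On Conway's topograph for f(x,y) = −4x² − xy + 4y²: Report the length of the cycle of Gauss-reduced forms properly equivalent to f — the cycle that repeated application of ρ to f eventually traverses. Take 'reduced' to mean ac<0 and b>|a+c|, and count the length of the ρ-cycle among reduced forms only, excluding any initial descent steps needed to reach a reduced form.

D = 65, ⌊√D⌋ = 8
descent: ρ → (4,1,-4)  [lands on river]
river: ρ → (-4,7,1)
river: ρ → (1,7,-4)
river: ρ → (-4,1,4)
river: ρ → (4,7,-1)
river: ρ → (-1,7,4)
ρ-cycle length = 6 (tail of 1 descent step not counted)

6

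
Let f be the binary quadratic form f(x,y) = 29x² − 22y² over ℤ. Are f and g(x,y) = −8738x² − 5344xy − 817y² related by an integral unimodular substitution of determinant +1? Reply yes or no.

D₁ = 2552, D₂ = 2552
river cycle of f (length 8): (-22, 44, 7), (7, 40, -34), (-34, 28, 13), (13, 50, -1), (-1, 50, 13), (13, 28, -34), (-34, 40, 7), (7, 44, -22)
river cycle of g (length 8): (7, 40, -34), (-34, 28, 13), (13, 50, -1), (-1, 50, 13), (13, 28, -34), (-34, 40, 7), (7, 44, -22), (-22, 44, 7)
cycles coincide ⇒ equivalent

yes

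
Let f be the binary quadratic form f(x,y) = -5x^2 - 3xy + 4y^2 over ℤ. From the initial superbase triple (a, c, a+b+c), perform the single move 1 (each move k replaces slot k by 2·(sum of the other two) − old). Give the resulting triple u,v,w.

start (-5,4,-4) = (f(1,0),f(0,1),f(1,1))
replace slot 1: 2·(4+(-4)) − (-5) = 5 → (5,4,-4)

5,4,-4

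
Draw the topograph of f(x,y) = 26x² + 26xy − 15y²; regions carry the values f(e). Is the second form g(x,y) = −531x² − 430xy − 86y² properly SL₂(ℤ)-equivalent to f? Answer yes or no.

D₁ = 2236, D₂ = 2236
river cycle of f (length 16): (-15, 34, 18), (18, 38, -11), (-11, 28, 33), (33, 38, -6), (-6, 46, 5), (5, 44, -15), (-15, 46, 2), (2, 46, -15), (-15, 44, 5), (5, 46, -6), … (6 more)
river cycle of g (length 16): (-15, 34, 18), (18, 38, -11), (-11, 28, 33), (33, 38, -6), (-6, 46, 5), (5, 44, -15), (-15, 46, 2), (2, 46, -15), (-15, 44, 5), (5, 46, -6), … (6 more)
cycles coincide ⇒ equivalent

yes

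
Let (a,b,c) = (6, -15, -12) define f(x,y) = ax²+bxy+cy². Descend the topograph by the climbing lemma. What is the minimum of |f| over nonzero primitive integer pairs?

descent: ρ → (-12,15,6)  [lands on river]
river: ρ → (6,21,-3)
river: ρ → (-3,21,6)
river: ρ → (6,15,-12)
river: ρ → (-12,9,9)
river: ρ → (9,9,-12)
closes: descent 1, river 6
min |a| on river = 3

3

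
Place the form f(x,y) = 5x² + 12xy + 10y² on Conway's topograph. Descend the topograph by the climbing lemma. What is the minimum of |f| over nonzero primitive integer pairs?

translate: b→2 (≡12 mod 10), so (5,12,10)→(5,2,3)
flip: (5,2,3)→(3,-2,5)
reduced (well bottom): (3,-2,5) with a≤c, −a<b≤a
well minimum = a = 3

3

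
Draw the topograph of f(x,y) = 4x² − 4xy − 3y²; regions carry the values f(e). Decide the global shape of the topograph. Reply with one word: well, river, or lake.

D = b²−4ac = (-4)² − 4·4·(-3) = 64
D = 8² is a perfect square ⇒ form factors over ℤ ⇒ lakes

lake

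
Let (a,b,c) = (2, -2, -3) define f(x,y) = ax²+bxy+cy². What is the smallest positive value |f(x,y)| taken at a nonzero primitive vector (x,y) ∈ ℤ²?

descent: ρ → (-3,2,2)  [lands on river]
river: ρ → (2,2,-3)
river: ρ → (-3,4,1)
river: ρ → (1,4,-3)
closes: descent 1, river 4
min |a| on river = 1

1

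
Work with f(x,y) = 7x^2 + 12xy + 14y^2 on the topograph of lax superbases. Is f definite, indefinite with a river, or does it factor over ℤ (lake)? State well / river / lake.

D = b²−4ac = 12² − 4·7·14 = -248
D < 0 ⇒ definite ⇒ every region one sign ⇒ single well

well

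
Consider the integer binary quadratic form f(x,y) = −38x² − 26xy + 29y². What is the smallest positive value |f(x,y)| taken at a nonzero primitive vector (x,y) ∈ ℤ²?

descent: ρ → (29,26,-38)  [lands on river]
river: ρ → (-38,50,17)
river: ρ → (17,52,-35)
river: ρ → (-35,18,34)
river: ρ → (34,50,-19)
river: ρ → (-19,64,13)
river: ρ → (13,66,-14)
river: ρ → (-14,46,53)
river: ρ → (53,60,-7)
river: ρ → (-7,66,26)
river: ρ → (26,38,-35)
river: ρ → (-35,32,29)
closes: descent 1, river 12
min |a| on river = 7

7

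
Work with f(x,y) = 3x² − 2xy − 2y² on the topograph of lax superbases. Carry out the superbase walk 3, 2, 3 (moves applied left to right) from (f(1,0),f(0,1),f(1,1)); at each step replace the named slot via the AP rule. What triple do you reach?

start (3,-2,-1) = (f(1,0),f(0,1),f(1,1))
replace slot 3: 2·(3+(-2)) − (-1) = 3 → (3,-2,3)
replace slot 2: 2·(3+3) − (-2) = 14 → (3,14,3)
replace slot 3: 2·(3+14) − 3 = 31 → (3,14,31)

3,14,31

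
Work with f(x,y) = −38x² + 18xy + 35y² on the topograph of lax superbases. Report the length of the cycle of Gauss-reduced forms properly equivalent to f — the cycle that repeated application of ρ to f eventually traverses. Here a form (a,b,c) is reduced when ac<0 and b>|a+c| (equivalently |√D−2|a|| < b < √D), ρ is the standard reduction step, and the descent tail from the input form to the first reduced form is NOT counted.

D = 5644, ⌊√D⌋ = 75
river: ρ → (35,52,-21)
river: ρ → (-21,74,2)
river: ρ → (2,74,-21)
river: ρ → (-21,52,35)
river: ρ → (35,18,-38)
river: ρ → (-38,58,15)
river: ρ → (15,62,-30)
river: ρ → (-30,58,19)
river: ρ → (19,56,-33)
river: ρ → (-33,10,42)
river: ρ → (42,74,-1)
river: ρ → (-1,74,42)
river: ρ → (42,10,-33)
river: ρ → (-33,56,19)
river: ρ → (19,58,-30)
river: ρ → (-30,62,15)
river: ρ → (15,58,-38)
river: ρ → (-38,18,35)
ρ-cycle length = 18 (tail of 0 descent steps not counted)

18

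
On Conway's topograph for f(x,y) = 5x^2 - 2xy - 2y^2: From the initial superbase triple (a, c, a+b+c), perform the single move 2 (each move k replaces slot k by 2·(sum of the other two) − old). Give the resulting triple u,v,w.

start (5,-2,1) = (f(1,0),f(0,1),f(1,1))
replace slot 2: 2·(5+1) − (-2) = 14 → (5,14,1)

5,14,1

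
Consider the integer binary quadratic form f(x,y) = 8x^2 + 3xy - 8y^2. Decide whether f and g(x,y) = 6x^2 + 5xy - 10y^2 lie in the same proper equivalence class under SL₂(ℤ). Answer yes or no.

D₁ = 265, D₂ = 265
river cycle of f (length 18): (-8, 13, 3), (3, 11, -12), (-12, 13, 2), (2, 15, -5), (-5, 15, 2), (2, 13, -12), (-12, 11, 3), (3, 13, -8), (-8, 3, 8), (8, 13, -3), … (8 more)
river cycle of g (length 22): (-10, 15, 1), (1, 15, -10), (-10, 5, 6), (6, 7, -9), (-9, 11, 4), (4, 13, -6), (-6, 11, 6), (6, 13, -4), (-4, 11, 9), (9, 7, -6), … (12 more)
cycles differ ⇒ inequivalent

no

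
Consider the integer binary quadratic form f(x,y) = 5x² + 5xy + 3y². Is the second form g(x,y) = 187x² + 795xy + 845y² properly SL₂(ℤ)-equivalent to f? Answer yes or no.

D₁ = -35, D₂ = -35
f: flip: (5,5,3)→(3,-5,5)
f: translate: b→1 (≡-5 mod 6), so (3,-5,5)→(3,1,3)
f: reduced (well bottom): (3,1,3) with a≤c, −a<b≤a
g: translate: b→47 (≡795 mod 374), so (187,795,845)→(187,47,3)
g: flip: (187,47,3)→(3,-47,187)
g: translate: b→1 (≡-47 mod 6), so (3,-47,187)→(3,1,3)
g: reduced (well bottom): (3,1,3) with a≤c, −a<b≤a
reduced forms (3, 1, 3) vs (3, 1, 3) ⇒ equivalent

yes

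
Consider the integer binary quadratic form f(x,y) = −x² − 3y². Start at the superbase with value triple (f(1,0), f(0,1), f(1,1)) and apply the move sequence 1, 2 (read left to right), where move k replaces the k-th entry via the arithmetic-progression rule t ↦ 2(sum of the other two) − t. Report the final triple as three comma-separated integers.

start (-1,-3,-4) = (f(1,0),f(0,1),f(1,1))
replace slot 1: 2·((-3)+(-4)) − (-1) = -13 → (-13,-3,-4)
replace slot 2: 2·((-13)+(-4)) − (-3) = -31 → (-13,-31,-4)

-13,-31,-4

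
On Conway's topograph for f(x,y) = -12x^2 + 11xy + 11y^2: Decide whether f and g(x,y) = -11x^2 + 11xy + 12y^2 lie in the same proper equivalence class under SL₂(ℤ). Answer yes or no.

D₁ = 649, D₂ = 649
river cycle of f (length 34): (11, 11, -12), (-12, 13, 10), (10, 7, -15), (-15, 23, 2), (2, 25, -3), (-3, 23, 10), (10, 17, -9), (-9, 19, 8), (8, 13, -15), (-15, 17, 6), … (24 more)
river cycle of g (length 34): (12, 13, -10), (-10, 7, 15), (15, 23, -2), (-2, 25, 3), (3, 23, -10), (-10, 17, 9), (9, 19, -8), (-8, 13, 15), (15, 17, -6), (-6, 19, 12), … (24 more)
cycles differ ⇒ inequivalent

no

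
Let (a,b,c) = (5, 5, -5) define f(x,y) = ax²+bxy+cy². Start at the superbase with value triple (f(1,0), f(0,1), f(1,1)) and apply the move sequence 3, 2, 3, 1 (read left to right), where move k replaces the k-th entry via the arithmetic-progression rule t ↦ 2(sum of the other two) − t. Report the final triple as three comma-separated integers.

start (5,-5,5) = (f(1,0),f(0,1),f(1,1))
replace slot 3: 2·(5+(-5)) − 5 = -5 → (5,-5,-5)
replace slot 2: 2·(5+(-5)) − (-5) = 5 → (5,5,-5)
replace slot 3: 2·(5+5) − (-5) = 25 → (5,5,25)
replace slot 1: 2·(5+25) − 5 = 55 → (55,5,25)

55,5,25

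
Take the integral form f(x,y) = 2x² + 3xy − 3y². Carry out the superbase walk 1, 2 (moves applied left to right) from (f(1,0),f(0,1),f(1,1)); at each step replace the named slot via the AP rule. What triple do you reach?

start (2,-3,2) = (f(1,0),f(0,1),f(1,1))
replace slot 1: 2·((-3)+2) − 2 = -4 → (-4,-3,2)
replace slot 2: 2·((-4)+2) − (-3) = -1 → (-4,-1,2)

-4,-1,2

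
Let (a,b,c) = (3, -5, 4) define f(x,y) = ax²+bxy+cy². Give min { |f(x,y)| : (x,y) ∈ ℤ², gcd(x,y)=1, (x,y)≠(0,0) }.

translate: b→1 (≡-5 mod 6), so (3,-5,4)→(3,1,2)
flip: (3,1,2)→(2,-1,3)
reduced (well bottom): (2,-1,3) with a≤c, −a<b≤a
well minimum = a = 2

2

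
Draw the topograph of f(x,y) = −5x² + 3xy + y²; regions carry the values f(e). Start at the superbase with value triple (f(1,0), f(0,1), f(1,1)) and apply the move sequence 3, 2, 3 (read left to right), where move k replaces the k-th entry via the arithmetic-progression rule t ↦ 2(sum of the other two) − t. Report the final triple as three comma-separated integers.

start (-5,1,-1) = (f(1,0),f(0,1),f(1,1))
replace slot 3: 2·((-5)+1) − (-1) = -7 → (-5,1,-7)
replace slot 2: 2·((-5)+(-7)) − 1 = -25 → (-5,-25,-7)
replace slot 3: 2·((-5)+(-25)) − (-7) = -53 → (-5,-25,-53)

-5,-25,-53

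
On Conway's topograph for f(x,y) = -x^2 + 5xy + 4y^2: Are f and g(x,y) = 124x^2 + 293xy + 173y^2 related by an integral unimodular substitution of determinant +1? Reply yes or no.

D₁ = 41, D₂ = 41
river cycle of f (length 10): (4, 3, -2), (-2, 5, 2), (2, 3, -4), (-4, 5, 1), (1, 5, -4), (-4, 3, 2), (2, 5, -2), (-2, 3, 4), (4, 5, -1), (-1, 5, 4)
river cycle of g (length 10): (4, 3, -2), (-2, 5, 2), (2, 3, -4), (-4, 5, 1), (1, 5, -4), (-4, 3, 2), (2, 5, -2), (-2, 3, 4), (4, 5, -1), (-1, 5, 4)
cycles coincide ⇒ equivalent

yes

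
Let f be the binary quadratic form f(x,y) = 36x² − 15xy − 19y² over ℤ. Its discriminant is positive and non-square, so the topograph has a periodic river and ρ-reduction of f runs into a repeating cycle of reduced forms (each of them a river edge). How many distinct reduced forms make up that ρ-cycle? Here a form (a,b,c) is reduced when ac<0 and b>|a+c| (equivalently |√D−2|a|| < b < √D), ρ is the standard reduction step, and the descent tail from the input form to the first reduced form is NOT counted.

D = 2961, ⌊√D⌋ = 54
descent: ρ → (-19,53,2)  [lands on river]
river: ρ → (2,51,-45)
river: ρ → (-45,39,8)
river: ρ → (8,41,-40)
river: ρ → (-40,39,9)
river: ρ → (9,51,-10)
river: ρ → (-10,49,14)
river: ρ → (14,35,-31)
river: ρ → (-31,27,18)
river: ρ → (18,45,-13)
river: ρ → (-13,33,36)
river: ρ → (36,39,-10)
river: ρ → (-10,41,32)
river: ρ → (32,23,-19)
ρ-cycle length = 14 (tail of 1 descent step not counted)

14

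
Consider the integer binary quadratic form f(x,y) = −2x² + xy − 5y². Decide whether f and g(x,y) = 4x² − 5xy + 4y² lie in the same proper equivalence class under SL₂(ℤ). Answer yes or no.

D₁ = -39, D₂ = -39
f is negative-definite; reduce −f:
−f: reduced (well bottom): (2,-1,5) with a≤c, −a<b≤a
flip sign back: reduced form of f is (-2,1,-5)
g: translate: b→3 (≡-5 mod 8), so (4,-5,4)→(4,3,3)
g: flip: (4,3,3)→(3,-3,4)
g: translate: b→3 (≡-3 mod 6), so (3,-3,4)→(3,3,4)
g: reduced (well bottom): (3,3,4) with a≤c, −a<b≤a
reduced forms (-2, 1, -5) vs (3, 3, 4) ⇒ inequivalent

no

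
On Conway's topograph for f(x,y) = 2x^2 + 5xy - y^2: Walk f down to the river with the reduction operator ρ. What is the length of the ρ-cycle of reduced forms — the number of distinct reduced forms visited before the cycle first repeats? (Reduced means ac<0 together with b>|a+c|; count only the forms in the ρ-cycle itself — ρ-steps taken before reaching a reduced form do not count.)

D = 33, ⌊√D⌋ = 5
river: ρ → (-1,5,2)
river: ρ → (2,3,-3)
river: ρ → (-3,3,2)
river: ρ → (2,5,-1)
ρ-cycle length = 4 (tail of 0 descent steps not counted)

4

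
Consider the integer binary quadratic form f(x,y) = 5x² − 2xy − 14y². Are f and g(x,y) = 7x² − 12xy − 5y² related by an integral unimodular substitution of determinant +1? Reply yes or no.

D₁ = 284, D₂ = 284
river cycle of f (length 8): (5, 8, -11), (-11, 14, 2), (2, 14, -11), (-11, 8, 5), (5, 12, -7), (-7, 16, 1), (1, 16, -7), (-7, 12, 5)
river cycle of g (length 8): (-5, 12, 7), (7, 16, -1), (-1, 16, 7), (7, 12, -5), (-5, 8, 11), (11, 14, -2), (-2, 14, 11), (11, 8, -5)
cycles differ ⇒ inequivalent

no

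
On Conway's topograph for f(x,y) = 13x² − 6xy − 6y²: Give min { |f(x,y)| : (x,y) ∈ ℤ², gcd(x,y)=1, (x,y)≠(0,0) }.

descent: ρ → (-6,18,1)  [lands on river]
river: ρ → (1,18,-6)
closes: descent 1, river 2
min |a| on river = 1

1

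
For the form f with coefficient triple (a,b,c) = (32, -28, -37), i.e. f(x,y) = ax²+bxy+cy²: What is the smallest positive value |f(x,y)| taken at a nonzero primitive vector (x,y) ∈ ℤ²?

descent: ρ → (-37,28,32)  [lands on river]
river: ρ → (32,36,-33)
river: ρ → (-33,30,35)
river: ρ → (35,40,-28)
river: ρ → (-28,72,3)
river: ρ → (3,72,-28)
river: ρ → (-28,40,35)
river: ρ → (35,30,-33)
river: ρ → (-33,36,32)
river: ρ → (32,28,-37)
river: ρ → (-37,46,23)
river: ρ → (23,46,-37)
closes: descent 1, river 12
min |a| on river = 3

3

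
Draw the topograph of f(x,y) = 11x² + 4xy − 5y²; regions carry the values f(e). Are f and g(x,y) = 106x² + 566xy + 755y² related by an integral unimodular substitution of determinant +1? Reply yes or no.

D₁ = 236, D₂ = 236
river cycle of f (length 6): (-5, 6, 10), (10, 14, -1), (-1, 14, 10), (10, 6, -5), (-5, 14, 2), (2, 14, -5)
river cycle of g (length 6): (-5, 6, 10), (10, 14, -1), (-1, 14, 10), (10, 6, -5), (-5, 14, 2), (2, 14, -5)
cycles coincide ⇒ equivalent

yes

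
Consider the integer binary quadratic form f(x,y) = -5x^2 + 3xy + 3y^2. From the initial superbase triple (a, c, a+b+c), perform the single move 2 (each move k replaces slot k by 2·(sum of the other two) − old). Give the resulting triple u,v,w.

start (-5,3,1) = (f(1,0),f(0,1),f(1,1))
replace slot 2: 2·((-5)+1) − 3 = -11 → (-5,-11,1)

-5,-11,1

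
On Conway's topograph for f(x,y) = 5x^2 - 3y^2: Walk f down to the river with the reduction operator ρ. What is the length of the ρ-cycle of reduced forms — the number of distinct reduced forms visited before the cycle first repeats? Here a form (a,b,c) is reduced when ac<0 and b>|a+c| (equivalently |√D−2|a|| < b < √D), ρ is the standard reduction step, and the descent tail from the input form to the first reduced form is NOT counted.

D = 60, ⌊√D⌋ = 7
descent: ρ → (-3,6,2)  [lands on river]
river: ρ → (2,6,-3)
ρ-cycle length = 2 (tail of 1 descent step not counted)

2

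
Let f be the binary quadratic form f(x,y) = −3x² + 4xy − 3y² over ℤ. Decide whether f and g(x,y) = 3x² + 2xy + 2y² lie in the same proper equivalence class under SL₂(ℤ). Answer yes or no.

D₁ = -20, D₂ = -20
f is negative-definite; reduce −f:
−f: translate: b→2 (≡-4 mod 6), so (3,-4,3)→(3,2,2)
−f: flip: (3,2,2)→(2,-2,3)
−f: translate: b→2 (≡-2 mod 4), so (2,-2,3)→(2,2,3)
−f: reduced (well bottom): (2,2,3) with a≤c, −a<b≤a
flip sign back: reduced form of f is (-2,-2,-3)
g: flip: (3,2,2)→(2,-2,3)
g: translate: b→2 (≡-2 mod 4), so (2,-2,3)→(2,2,3)
g: reduced (well bottom): (2,2,3) with a≤c, −a<b≤a
reduced forms (-2, -2, -3) vs (2, 2, 3) ⇒ inequivalent

no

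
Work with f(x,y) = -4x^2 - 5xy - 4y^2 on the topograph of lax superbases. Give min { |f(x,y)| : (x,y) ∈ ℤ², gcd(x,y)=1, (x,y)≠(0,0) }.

translate: b→-3 (≡5 mod 8), so (4,5,4)→(4,-3,3)
flip: (4,-3,3)→(3,3,4)
reduced (well bottom): (3,3,4) with a≤c, −a<b≤a
well minimum |f| = |-3| = 3 (negative-definite)

3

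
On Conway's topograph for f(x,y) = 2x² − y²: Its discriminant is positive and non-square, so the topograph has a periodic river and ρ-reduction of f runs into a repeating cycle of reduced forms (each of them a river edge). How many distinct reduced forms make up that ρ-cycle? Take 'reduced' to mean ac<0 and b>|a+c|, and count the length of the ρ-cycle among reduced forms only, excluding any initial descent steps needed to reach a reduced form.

D = 8, ⌊√D⌋ = 2
descent: ρ → (-1,2,1)  [lands on river]
river: ρ → (1,2,-1)
ρ-cycle length = 2 (tail of 1 descent step not counted)

2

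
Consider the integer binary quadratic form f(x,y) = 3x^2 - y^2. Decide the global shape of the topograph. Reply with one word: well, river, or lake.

D = b²−4ac = 0² − 4·3·(-1) = 12
D > 0 non-square ⇒ indefinite ⇒ periodic river

river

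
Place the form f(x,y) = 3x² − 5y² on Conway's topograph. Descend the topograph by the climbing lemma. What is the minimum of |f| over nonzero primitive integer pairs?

descent: ρ → (-5,0,3)
descent: ρ → (3,6,-2)  [lands on river]
river: ρ → (-2,6,3)
closes: descent 2, river 2
min |a| on river = 2

2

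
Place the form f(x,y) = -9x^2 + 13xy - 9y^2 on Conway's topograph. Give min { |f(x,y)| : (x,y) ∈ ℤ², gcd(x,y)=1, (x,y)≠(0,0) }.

translate: b→5 (≡-13 mod 18), so (9,-13,9)→(9,5,5)
flip: (9,5,5)→(5,-5,9)
translate: b→5 (≡-5 mod 10), so (5,-5,9)→(5,5,9)
reduced (well bottom): (5,5,9) with a≤c, −a<b≤a
well minimum |f| = |-5| = 5 (negative-definite)

5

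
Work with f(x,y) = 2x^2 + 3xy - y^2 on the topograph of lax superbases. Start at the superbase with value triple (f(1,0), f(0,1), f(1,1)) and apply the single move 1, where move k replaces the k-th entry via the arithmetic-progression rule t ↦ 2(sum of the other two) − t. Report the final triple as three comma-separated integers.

start (2,-1,4) = (f(1,0),f(0,1),f(1,1))
replace slot 1: 2·((-1)+4) − 2 = 4 → (4,-1,4)

4,-1,4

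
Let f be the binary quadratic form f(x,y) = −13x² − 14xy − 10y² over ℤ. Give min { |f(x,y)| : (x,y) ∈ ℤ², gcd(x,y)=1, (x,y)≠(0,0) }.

translate: b→-12 (≡14 mod 26), so (13,14,10)→(13,-12,9)
flip: (13,-12,9)→(9,12,13)
translate: b→-6 (≡12 mod 18), so (9,12,13)→(9,-6,10)
reduced (well bottom): (9,-6,10) with a≤c, −a<b≤a
well minimum |f| = |-9| = 9 (negative-definite)

9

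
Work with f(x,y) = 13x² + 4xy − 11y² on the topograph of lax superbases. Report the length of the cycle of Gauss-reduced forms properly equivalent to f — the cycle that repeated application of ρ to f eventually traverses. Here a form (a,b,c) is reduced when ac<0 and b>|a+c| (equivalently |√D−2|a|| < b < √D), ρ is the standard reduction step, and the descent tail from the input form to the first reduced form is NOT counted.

D = 588, ⌊√D⌋ = 24
river: ρ → (-11,18,6)
river: ρ → (6,18,-11)
river: ρ → (-11,4,13)
river: ρ → (13,22,-2)
river: ρ → (-2,22,13)
river: ρ → (13,4,-11)
ρ-cycle length = 6 (tail of 0 descent steps not counted)

6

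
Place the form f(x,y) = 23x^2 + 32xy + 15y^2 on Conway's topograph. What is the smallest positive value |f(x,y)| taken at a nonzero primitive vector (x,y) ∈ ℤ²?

translate: b→-14 (≡32 mod 46), so (23,32,15)→(23,-14,6)
flip: (23,-14,6)→(6,14,23)
translate: b→2 (≡14 mod 12), so (6,14,23)→(6,2,15)
reduced (well bottom): (6,2,15) with a≤c, −a<b≤a
well minimum = a = 6

6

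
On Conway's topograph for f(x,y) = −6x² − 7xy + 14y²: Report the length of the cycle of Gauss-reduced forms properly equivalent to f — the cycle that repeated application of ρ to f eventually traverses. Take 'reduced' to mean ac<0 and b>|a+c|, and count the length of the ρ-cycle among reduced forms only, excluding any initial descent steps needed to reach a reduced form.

D = 385, ⌊√D⌋ = 19
descent: ρ → (14,7,-6)
descent: ρ → (-6,17,4)  [lands on river]
river: ρ → (4,15,-10)
river: ρ → (-10,5,9)
river: ρ → (9,13,-6)
river: ρ → (-6,11,11)
river: ρ → (11,11,-6)
river: ρ → (-6,13,9)
river: ρ → (9,5,-10)
river: ρ → (-10,15,4)
river: ρ → (4,17,-6)
river: ρ → (-6,19,1)
river: ρ → (1,19,-6)
ρ-cycle length = 12 (tail of 2 descent steps not counted)

12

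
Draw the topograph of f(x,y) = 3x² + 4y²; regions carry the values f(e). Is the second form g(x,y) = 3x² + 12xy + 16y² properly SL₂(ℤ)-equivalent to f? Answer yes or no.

D₁ = -48, D₂ = -48
f: reduced (well bottom): (3,0,4) with a≤c, −a<b≤a
g: translate: b→0 (≡12 mod 6), so (3,12,16)→(3,0,4)
g: reduced (well bottom): (3,0,4) with a≤c, −a<b≤a
reduced forms (3, 0, 4) vs (3, 0, 4) ⇒ equivalent

yes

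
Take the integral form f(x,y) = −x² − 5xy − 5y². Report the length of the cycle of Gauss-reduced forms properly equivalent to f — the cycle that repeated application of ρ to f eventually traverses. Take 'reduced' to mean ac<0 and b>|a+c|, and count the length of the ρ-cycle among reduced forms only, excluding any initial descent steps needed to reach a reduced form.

D = 5, ⌊√D⌋ = 2
descent: ρ → (-5,5,-1)
descent: ρ → (-1,1,1)  [lands on river]
river: ρ → (1,1,-1)
ρ-cycle length = 2 (tail of 2 descent steps not counted)

2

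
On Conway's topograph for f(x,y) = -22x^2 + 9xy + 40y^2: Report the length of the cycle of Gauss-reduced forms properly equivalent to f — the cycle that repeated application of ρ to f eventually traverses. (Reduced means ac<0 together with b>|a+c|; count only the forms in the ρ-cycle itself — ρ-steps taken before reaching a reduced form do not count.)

D = 3601, ⌊√D⌋ = 60
descent: ρ → (40,-9,-22)
descent: ρ → (-22,53,9)  [lands on river]
river: ρ → (9,55,-16)
river: ρ → (-16,41,30)
river: ρ → (30,19,-27)
river: ρ → (-27,35,22)
river: ρ → (22,53,-9)
river: ρ → (-9,55,16)
river: ρ → (16,41,-30)
river: ρ → (-30,19,27)
river: ρ → (27,35,-22)
ρ-cycle length = 10 (tail of 2 descent steps not counted)

10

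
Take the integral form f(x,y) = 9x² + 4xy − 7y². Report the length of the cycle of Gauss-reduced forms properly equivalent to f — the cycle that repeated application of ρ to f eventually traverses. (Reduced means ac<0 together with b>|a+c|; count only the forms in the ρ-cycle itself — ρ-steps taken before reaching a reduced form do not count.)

D = 268, ⌊√D⌋ = 16
river: ρ → (-7,10,6)
river: ρ → (6,14,-3)
river: ρ → (-3,16,1)
river: ρ → (1,16,-3)
river: ρ → (-3,14,6)
river: ρ → (6,10,-7)
river: ρ → (-7,4,9)
river: ρ → (9,14,-2)
river: ρ → (-2,14,9)
river: ρ → (9,4,-7)
ρ-cycle length = 10 (tail of 0 descent steps not counted)

10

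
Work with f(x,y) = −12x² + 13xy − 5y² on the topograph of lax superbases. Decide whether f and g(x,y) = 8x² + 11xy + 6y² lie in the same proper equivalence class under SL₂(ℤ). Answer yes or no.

D₁ = -71, D₂ = -71
f is negative-definite; reduce −f:
−f: translate: b→11 (≡-13 mod 24), so (12,-13,5)→(12,11,4)
−f: flip: (12,11,4)→(4,-11,12)
−f: translate: b→-3 (≡-11 mod 8), so (4,-11,12)→(4,-3,5)
−f: reduced (well bottom): (4,-3,5) with a≤c, −a<b≤a
flip sign back: reduced form of f is (-4,3,-5)
g: translate: b→-5 (≡11 mod 16), so (8,11,6)→(8,-5,3)
g: flip: (8,-5,3)→(3,5,8)
g: translate: b→-1 (≡5 mod 6), so (3,5,8)→(3,-1,6)
g: reduced (well bottom): (3,-1,6) with a≤c, −a<b≤a
reduced forms (-4, 3, -5) vs (3, -1, 6) ⇒ inequivalent

no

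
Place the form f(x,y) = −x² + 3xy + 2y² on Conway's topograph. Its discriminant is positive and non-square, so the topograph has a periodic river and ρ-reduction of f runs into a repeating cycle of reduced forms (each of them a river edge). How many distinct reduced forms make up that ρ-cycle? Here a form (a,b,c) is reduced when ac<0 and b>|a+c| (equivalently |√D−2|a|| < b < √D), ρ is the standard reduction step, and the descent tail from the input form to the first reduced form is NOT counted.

D = 17, ⌊√D⌋ = 4
river: ρ → (2,1,-2)
river: ρ → (-2,3,1)
river: ρ → (1,3,-2)
river: ρ → (-2,1,2)
river: ρ → (2,3,-1)
river: ρ → (-1,3,2)
ρ-cycle length = 6 (tail of 0 descent steps not counted)

6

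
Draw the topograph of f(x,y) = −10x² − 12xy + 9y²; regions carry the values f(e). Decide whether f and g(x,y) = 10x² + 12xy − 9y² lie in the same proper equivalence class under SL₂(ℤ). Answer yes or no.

D₁ = 504, D₂ = 504
river cycle of f (length 10): (9, 12, -10), (-10, 8, 11), (11, 14, -7), (-7, 14, 11), (11, 8, -10), (-10, 12, 9), (9, 6, -13), (-13, 20, 2), (2, 20, -13), (-13, 6, 9)
river cycle of g (length 10): (-9, 6, 13), (13, 20, -2), (-2, 20, 13), (13, 6, -9), (-9, 12, 10), (10, 8, -11), (-11, 14, 7), (7, 14, -11), (-11, 8, 10), (10, 12, -9)
cycles differ ⇒ inequivalent

no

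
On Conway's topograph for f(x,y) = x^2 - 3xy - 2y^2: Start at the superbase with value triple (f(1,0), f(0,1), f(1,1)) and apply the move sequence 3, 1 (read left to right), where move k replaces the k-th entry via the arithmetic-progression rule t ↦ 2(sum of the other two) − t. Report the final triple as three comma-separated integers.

start (1,-2,-4) = (f(1,0),f(0,1),f(1,1))
replace slot 3: 2·(1+(-2)) − (-4) = 2 → (1,-2,2)
replace slot 1: 2·((-2)+2) − 1 = -1 → (-1,-2,2)

-1,-2,2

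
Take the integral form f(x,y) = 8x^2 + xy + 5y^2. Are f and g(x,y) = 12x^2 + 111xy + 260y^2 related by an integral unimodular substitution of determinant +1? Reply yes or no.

D₁ = -159, D₂ = -159
f: flip: (8,1,5)→(5,-1,8)
f: reduced (well bottom): (5,-1,8) with a≤c, −a<b≤a
g: translate: b→-9 (≡111 mod 24), so (12,111,260)→(12,-9,5)
g: flip: (12,-9,5)→(5,9,12)
g: translate: b→-1 (≡9 mod 10), so (5,9,12)→(5,-1,8)
g: reduced (well bottom): (5,-1,8) with a≤c, −a<b≤a
reduced forms (5, -1, 8) vs (5, -1, 8) ⇒ equivalent

yes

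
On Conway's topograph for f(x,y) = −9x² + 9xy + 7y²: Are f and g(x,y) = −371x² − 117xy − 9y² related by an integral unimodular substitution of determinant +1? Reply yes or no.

D₁ = 333, D₂ = 333
river cycle of f (length 6): (7, 5, -11), (-11, 17, 1), (1, 17, -11), (-11, 5, 7), (7, 9, -9), (-9, 9, 7)
river cycle of g (length 6): (-9, 9, 7), (7, 5, -11), (-11, 17, 1), (1, 17, -11), (-11, 5, 7), (7, 9, -9)
cycles coincide ⇒ equivalent

yes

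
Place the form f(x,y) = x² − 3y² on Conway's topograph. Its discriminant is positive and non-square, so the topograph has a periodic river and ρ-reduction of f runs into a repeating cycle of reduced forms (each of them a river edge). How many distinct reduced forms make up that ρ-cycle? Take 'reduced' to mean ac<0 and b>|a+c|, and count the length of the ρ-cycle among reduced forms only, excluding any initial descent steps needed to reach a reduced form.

D = 12, ⌊√D⌋ = 3
descent: ρ → (-3,0,1)
descent: ρ → (1,2,-2)  [lands on river]
river: ρ → (-2,2,1)
ρ-cycle length = 2 (tail of 2 descent steps not counted)

2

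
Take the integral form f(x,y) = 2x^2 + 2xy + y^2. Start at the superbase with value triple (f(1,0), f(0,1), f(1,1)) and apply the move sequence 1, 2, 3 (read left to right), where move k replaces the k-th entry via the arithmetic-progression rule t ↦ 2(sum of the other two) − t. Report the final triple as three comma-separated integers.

start (2,1,5) = (f(1,0),f(0,1),f(1,1))
replace slot 1: 2·(1+5) − 2 = 10 → (10,1,5)
replace slot 2: 2·(10+5) − 1 = 29 → (10,29,5)
replace slot 3: 2·(10+29) − 5 = 73 → (10,29,73)

10,29,73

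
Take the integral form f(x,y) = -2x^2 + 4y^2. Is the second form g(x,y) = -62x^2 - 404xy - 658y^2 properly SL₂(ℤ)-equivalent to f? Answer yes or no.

D₁ = 32, D₂ = 32
river cycle of f (length 2): (-2, 4, 2), (2, 4, -2)
river cycle of g (length 2): (2, 4, -2), (-2, 4, 2)
cycles coincide ⇒ equivalent

yes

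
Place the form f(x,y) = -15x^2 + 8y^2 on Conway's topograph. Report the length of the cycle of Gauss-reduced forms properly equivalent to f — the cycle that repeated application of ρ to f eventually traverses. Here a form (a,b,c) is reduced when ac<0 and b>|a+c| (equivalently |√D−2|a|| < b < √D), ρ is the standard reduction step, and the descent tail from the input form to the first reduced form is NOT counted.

D = 480, ⌊√D⌋ = 21
descent: ρ → (8,16,-7)  [lands on river]
river: ρ → (-7,12,12)
river: ρ → (12,12,-7)
river: ρ → (-7,16,8)
ρ-cycle length = 4 (tail of 1 descent step not counted)

4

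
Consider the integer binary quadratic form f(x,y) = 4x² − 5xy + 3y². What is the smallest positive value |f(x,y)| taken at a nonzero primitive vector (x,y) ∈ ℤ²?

translate: b→3 (≡-5 mod 8), so (4,-5,3)→(4,3,2)
flip: (4,3,2)→(2,-3,4)
translate: b→1 (≡-3 mod 4), so (2,-3,4)→(2,1,3)
reduced (well bottom): (2,1,3) with a≤c, −a<b≤a
well minimum = a = 2

2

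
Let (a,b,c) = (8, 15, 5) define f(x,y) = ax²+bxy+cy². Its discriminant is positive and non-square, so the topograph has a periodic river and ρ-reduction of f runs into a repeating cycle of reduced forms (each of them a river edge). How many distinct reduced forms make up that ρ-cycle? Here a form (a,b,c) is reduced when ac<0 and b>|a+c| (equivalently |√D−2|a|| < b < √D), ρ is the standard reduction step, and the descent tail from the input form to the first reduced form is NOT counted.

D = 65, ⌊√D⌋ = 8
descent: ρ → (5,5,-2)  [lands on river]
river: ρ → (-2,7,2)
river: ρ → (2,5,-5)
river: ρ → (-5,5,2)
river: ρ → (2,7,-2)
river: ρ → (-2,5,5)
ρ-cycle length = 6 (tail of 1 descent step not counted)

6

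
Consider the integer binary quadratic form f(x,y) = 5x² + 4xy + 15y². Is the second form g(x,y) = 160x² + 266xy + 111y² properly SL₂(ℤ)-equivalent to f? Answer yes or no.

D₁ = -284, D₂ = -284
f: reduced (well bottom): (5,4,15) with a≤c, −a<b≤a
g: translate: b→-54 (≡266 mod 320), so (160,266,111)→(160,-54,5)
g: flip: (160,-54,5)→(5,54,160)
g: translate: b→4 (≡54 mod 10), so (5,54,160)→(5,4,15)
g: reduced (well bottom): (5,4,15) with a≤c, −a<b≤a
reduced forms (5, 4, 15) vs (5, 4, 15) ⇒ equivalent

yes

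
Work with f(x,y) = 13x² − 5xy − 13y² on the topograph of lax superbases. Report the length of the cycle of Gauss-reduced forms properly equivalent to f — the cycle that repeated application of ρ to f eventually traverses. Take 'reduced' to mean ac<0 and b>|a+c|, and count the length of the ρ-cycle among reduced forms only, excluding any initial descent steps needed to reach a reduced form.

D = 701, ⌊√D⌋ = 26
descent: ρ → (-13,5,13)  [lands on river]
river: ρ → (13,21,-5)
river: ρ → (-5,19,17)
river: ρ → (17,15,-7)
river: ρ → (-7,13,19)
river: ρ → (19,25,-1)
river: ρ → (-1,25,19)
river: ρ → (19,13,-7)
river: ρ → (-7,15,17)
river: ρ → (17,19,-5)
river: ρ → (-5,21,13)
river: ρ → (13,5,-13)
river: ρ → (-13,21,5)
river: ρ → (5,19,-17)
river: ρ → (-17,15,7)
river: ρ → (7,13,-19)
river: ρ → (-19,25,1)
river: ρ → (1,25,-19)
river: ρ → (-19,13,7)
river: ρ → (7,15,-17)
river: ρ → (-17,19,5)
river: ρ → (5,21,-13)
ρ-cycle length = 22 (tail of 1 descent step not counted)

22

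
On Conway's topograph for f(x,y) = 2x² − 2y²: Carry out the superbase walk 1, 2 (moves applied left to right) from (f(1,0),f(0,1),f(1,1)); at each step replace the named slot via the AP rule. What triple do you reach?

start (2,-2,0) = (f(1,0),f(0,1),f(1,1))
replace slot 1: 2·((-2)+0) − 2 = -6 → (-6,-2,0)
replace slot 2: 2·((-6)+0) − (-2) = -10 → (-6,-10,0)

-6,-10,0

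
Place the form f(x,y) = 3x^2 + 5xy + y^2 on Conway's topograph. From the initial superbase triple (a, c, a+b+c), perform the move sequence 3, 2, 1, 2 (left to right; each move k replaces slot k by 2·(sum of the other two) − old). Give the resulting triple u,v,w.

start (3,1,9) = (f(1,0),f(0,1),f(1,1))
replace slot 3: 2·(3+1) − 9 = -1 → (3,1,-1)
replace slot 2: 2·(3+(-1)) − 1 = 3 → (3,3,-1)
replace slot 1: 2·(3+(-1)) − 3 = 1 → (1,3,-1)
replace slot 2: 2·(1+(-1)) − 3 = -3 → (1,-3,-1)

1,-3,-1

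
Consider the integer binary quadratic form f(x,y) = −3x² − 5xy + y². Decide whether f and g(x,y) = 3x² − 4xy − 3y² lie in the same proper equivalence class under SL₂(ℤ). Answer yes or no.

D₁ = 37, D₂ = 52
discriminants differ ⇒ not SL₂(ℤ)-equivalent

no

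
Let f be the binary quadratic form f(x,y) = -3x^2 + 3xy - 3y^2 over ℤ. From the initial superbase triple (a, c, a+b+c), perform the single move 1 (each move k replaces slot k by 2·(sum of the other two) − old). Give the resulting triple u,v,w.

start (-3,-3,-3) = (f(1,0),f(0,1),f(1,1))
replace slot 1: 2·((-3)+(-3)) − (-3) = -9 → (-9,-3,-3)

-9,-3,-3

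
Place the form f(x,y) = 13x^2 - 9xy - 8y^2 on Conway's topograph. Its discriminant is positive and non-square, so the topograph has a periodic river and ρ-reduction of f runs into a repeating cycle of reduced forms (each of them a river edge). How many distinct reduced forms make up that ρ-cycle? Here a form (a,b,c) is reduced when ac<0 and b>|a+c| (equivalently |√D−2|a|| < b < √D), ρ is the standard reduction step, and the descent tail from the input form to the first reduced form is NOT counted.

D = 497, ⌊√D⌋ = 22
descent: ρ → (-8,9,13)  [lands on river]
river: ρ → (13,17,-4)
river: ρ → (-4,15,17)
river: ρ → (17,19,-2)
river: ρ → (-2,21,7)
river: ρ → (7,21,-2)
river: ρ → (-2,19,17)
river: ρ → (17,15,-4)
river: ρ → (-4,17,13)
river: ρ → (13,9,-8)
river: ρ → (-8,7,14)
river: ρ → (14,21,-1)
river: ρ → (-1,21,14)
river: ρ → (14,7,-8)
ρ-cycle length = 14 (tail of 1 descent step not counted)

14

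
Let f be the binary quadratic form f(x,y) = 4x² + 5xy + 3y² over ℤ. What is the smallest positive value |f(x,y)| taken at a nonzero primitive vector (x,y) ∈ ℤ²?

translate: b→-3 (≡5 mod 8), so (4,5,3)→(4,-3,2)
flip: (4,-3,2)→(2,3,4)
translate: b→-1 (≡3 mod 4), so (2,3,4)→(2,-1,3)
reduced (well bottom): (2,-1,3) with a≤c, −a<b≤a
well minimum = a = 2

2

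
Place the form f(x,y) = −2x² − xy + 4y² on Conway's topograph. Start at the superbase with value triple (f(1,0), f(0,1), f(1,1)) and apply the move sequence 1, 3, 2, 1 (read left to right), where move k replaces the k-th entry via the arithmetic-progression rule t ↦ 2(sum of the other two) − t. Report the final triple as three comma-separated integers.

start (-2,4,1) = (f(1,0),f(0,1),f(1,1))
replace slot 1: 2·(4+1) − (-2) = 12 → (12,4,1)
replace slot 3: 2·(12+4) − 1 = 31 → (12,4,31)
replace slot 2: 2·(12+31) − 4 = 82 → (12,82,31)
replace slot 1: 2·(82+31) − 12 = 214 → (214,82,31)

214,82,31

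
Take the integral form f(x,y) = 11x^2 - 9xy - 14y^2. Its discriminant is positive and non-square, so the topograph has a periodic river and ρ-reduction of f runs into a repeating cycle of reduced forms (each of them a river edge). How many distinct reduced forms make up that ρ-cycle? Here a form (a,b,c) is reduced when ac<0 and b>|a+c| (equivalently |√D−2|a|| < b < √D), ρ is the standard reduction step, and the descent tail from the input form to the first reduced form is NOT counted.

D = 697, ⌊√D⌋ = 26
descent: ρ → (-14,9,11)  [lands on river]
river: ρ → (11,13,-12)
river: ρ → (-12,11,12)
river: ρ → (12,13,-11)
river: ρ → (-11,9,14)
river: ρ → (14,19,-6)
river: ρ → (-6,17,17)
river: ρ → (17,17,-6)
river: ρ → (-6,19,14)
river: ρ → (14,9,-11)
river: ρ → (-11,13,12)
river: ρ → (12,11,-12)
river: ρ → (-12,13,11)
river: ρ → (11,9,-14)
river: ρ → (-14,19,6)
river: ρ → (6,17,-17)
river: ρ → (-17,17,6)
river: ρ → (6,19,-14)
ρ-cycle length = 18 (tail of 1 descent step not counted)

18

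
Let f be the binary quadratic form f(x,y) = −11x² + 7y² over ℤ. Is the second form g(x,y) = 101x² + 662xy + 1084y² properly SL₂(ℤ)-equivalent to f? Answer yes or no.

D₁ = 308, D₂ = 308
river cycle of f (length 6): (7, 14, -4), (-4, 10, 13), (13, 16, -1), (-1, 16, 13), (13, 10, -4), (-4, 14, 7)
river cycle of g (length 6): (7, 14, -4), (-4, 10, 13), (13, 16, -1), (-1, 16, 13), (13, 10, -4), (-4, 14, 7)
cycles coincide ⇒ equivalent

yes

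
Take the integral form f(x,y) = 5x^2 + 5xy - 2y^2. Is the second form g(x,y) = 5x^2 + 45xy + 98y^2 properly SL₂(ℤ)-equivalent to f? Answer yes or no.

D₁ = 65, D₂ = 65
river cycle of f (length 6): (-2, 7, 2), (2, 5, -5), (-5, 5, 2), (2, 7, -2), (-2, 5, 5), (5, 5, -2)
river cycle of g (length 6): (5, 5, -2), (-2, 7, 2), (2, 5, -5), (-5, 5, 2), (2, 7, -2), (-2, 5, 5)
cycles coincide ⇒ equivalent

yes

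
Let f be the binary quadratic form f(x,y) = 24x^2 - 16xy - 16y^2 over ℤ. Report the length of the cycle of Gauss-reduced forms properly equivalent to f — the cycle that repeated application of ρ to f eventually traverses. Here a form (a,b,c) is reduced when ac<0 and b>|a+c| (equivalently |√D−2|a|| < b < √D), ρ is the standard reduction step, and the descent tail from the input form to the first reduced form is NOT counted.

D = 1792, ⌊√D⌋ = 42
descent: ρ → (-16,16,24)  [lands on river]
river: ρ → (24,32,-8)
river: ρ → (-8,32,24)
river: ρ → (24,16,-16)
ρ-cycle length = 4 (tail of 1 descent step not counted)

4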